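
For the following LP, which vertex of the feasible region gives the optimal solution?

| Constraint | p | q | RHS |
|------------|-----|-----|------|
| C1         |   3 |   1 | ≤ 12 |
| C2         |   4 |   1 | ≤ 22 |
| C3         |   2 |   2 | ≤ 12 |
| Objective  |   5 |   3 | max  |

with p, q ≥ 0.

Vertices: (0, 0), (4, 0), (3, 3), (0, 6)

Evaluate the objective at each vertex of the feasible region:
  z(0, 0) = 0
  z(4, 0) = 20
  z(3, 3) = 24  ←
  z(0, 6) = 18
The maximum is at p = 3, q = 3.

(3, 3)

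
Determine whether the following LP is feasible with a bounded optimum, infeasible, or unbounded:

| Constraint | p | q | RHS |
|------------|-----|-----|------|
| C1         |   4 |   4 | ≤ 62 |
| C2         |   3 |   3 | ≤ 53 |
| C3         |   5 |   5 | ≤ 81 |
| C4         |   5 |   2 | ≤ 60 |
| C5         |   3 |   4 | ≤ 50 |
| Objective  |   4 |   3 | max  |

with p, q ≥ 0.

Feasible with a bounded optimal solution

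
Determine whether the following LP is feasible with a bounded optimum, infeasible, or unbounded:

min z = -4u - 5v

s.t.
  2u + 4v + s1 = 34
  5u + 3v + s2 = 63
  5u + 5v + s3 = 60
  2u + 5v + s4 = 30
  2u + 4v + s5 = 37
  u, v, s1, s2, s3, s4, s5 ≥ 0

Feasible with a bounded optimal solution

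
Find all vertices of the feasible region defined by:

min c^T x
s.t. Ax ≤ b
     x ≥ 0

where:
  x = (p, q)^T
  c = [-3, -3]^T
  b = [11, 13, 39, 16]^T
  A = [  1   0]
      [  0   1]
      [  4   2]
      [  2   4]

(0, 0), (8, 0), (0, 4)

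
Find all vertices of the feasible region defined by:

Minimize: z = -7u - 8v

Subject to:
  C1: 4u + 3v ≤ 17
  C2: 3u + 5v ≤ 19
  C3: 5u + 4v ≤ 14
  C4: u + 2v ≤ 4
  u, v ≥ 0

(0, 0), (2.8, 0), (2, 1), (0, 2)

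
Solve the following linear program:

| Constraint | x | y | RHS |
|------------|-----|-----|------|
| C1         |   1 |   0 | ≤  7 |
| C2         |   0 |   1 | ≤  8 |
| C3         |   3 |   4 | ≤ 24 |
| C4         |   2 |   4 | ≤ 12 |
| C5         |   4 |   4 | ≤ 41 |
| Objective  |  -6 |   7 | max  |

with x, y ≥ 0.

Evaluate the objective at each vertex of the feasible region:
  z(0, 0) = 0
  z(6, 0) = -36
  z(0, 3) = 21  ←
The maximum is at x = 0, y = 3.

x = 0, y = 3, z = 21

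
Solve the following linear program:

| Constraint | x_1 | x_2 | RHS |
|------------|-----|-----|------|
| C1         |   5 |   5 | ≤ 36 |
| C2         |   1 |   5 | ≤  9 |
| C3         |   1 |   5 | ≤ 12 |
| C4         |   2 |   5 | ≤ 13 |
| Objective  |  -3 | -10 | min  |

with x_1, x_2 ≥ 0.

Evaluate the objective at each vertex of the feasible region:
  z(0, 0) = 0
  z(6.5, 0) = -19.5
  z(4, 1) = -22  ←
  z(0, 1.8) = -18
The minimum is at x_1 = 4, x_2 = 1.

x_1 = 4, x_2 = 1, z = -22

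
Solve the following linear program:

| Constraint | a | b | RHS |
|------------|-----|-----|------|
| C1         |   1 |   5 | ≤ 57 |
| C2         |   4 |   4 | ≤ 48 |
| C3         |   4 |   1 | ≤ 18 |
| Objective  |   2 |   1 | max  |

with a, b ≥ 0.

Evaluate the objective at each vertex of the feasible region:
  z(0, 0) = 0
  z(4.5, 0) = 9
  z(2, 10) = 14  ←
  z(0.75, 11.25) = 12.75
  z(0, 11.4) = 11.4
The maximum is at a = 2, b = 10.

a = 2, b = 10, z = 14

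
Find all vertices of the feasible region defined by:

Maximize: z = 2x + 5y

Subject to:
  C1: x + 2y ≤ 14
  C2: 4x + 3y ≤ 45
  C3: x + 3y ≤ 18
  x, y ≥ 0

(0, 0), (11.25, 0), (9.6, 2.2), (6, 4), (0, 6)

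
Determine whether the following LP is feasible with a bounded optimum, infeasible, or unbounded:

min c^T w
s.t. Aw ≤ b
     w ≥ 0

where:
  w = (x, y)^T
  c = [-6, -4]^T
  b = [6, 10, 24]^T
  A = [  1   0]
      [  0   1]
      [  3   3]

Feasible with a bounded optimal solution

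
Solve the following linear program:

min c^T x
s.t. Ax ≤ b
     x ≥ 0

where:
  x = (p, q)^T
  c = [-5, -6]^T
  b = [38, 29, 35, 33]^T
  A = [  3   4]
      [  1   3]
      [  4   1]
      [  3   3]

Evaluate the objective at each vertex of the feasible region:
  z(0, 0) = 0
  z(8.75, 0) = -43.75
  z(8, 3) = -58
  z(6, 5) = -60  ←
  z(0, 9.5) = -57
The minimum is at p = 6, q = 5.

p = 6, q = 5, z = -60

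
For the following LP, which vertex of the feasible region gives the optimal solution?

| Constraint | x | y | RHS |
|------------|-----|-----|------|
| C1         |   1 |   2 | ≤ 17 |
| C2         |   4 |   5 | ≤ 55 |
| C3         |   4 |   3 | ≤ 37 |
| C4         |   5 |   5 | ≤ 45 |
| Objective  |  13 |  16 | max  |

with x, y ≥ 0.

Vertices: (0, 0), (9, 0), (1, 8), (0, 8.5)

Evaluate the objective at each vertex of the feasible region:
  z(0, 0) = 0
  z(9, 0) = 117
  z(1, 8) = 141  ←
  z(0, 8.5) = 136
The maximum is at x = 1, y = 8.

(1, 8)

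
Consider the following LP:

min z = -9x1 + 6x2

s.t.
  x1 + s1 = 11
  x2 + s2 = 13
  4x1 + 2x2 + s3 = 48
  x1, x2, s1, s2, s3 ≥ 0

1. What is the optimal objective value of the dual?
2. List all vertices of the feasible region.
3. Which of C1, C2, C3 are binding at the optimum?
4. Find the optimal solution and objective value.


1. -99
2. (0, 0), (11, 0), (11, 2), (5.5, 13), (0, 13)
3. C1
4. x1 = 11, x2 = 0, z = -99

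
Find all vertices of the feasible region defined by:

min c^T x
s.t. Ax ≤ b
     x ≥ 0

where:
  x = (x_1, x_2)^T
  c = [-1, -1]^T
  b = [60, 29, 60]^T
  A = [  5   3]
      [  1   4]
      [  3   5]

(0, 0), (12, 0), (9, 5), (0, 7.25)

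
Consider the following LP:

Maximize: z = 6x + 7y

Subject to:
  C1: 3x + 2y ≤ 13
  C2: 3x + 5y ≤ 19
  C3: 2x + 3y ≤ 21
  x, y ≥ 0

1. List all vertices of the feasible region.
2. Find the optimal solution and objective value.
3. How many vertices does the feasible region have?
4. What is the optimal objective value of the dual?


1. (0, 0), (4.333, 0), (3, 2), (0, 3.8)
2. x = 3, y = 2, z = 32
3. 4
4. 32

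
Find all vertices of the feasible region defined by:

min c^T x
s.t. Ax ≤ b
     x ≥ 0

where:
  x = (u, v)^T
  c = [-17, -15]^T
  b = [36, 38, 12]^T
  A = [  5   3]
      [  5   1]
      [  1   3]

(0, 0), (7.2, 0), (6, 2), (0, 4)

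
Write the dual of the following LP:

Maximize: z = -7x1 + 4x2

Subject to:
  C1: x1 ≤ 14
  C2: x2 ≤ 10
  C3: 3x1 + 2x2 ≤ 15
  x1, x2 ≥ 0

Primal max cᵀx s.t. Ax ≤ b, x ≥ 0  →  Dual min bᵀy s.t. Aᵀy ≥ c, y ≥ 0.

Minimize: z = 14y1 + 10y2 + 15y3

Subject to:
  y1 + 3y3 ≥ -7
  y2 + 2y3 ≥ 4
  y1, y2, y3 ≥ 0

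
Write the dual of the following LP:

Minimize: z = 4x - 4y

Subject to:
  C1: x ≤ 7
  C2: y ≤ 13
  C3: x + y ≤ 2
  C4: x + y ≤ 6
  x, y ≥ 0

Primal min cᵀx s.t. Ax ≤ b, x ≥ 0  →  Dual max −bᵀy s.t. Aᵀy ≥ −c, y ≥ 0.

Maximize: z = -7y1 - 13y2 - 2y3 - 6y4

Subject to:
  y1 + y3 + y4 ≥ -4
  y2 + y3 + y4 ≥ 4
  y1, y2, y3, y4 ≥ 0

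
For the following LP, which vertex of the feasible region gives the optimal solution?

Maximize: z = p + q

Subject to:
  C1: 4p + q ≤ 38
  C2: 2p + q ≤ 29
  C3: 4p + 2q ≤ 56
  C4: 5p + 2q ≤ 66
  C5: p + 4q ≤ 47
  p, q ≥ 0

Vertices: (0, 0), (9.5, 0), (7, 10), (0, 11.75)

Evaluate the objective at each vertex of the feasible region:
  z(0, 0) = 0
  z(9.5, 0) = 9.5
  z(7, 10) = 17  ←
  z(0, 11.75) = 11.75
The maximum is at p = 7, q = 10.

(7, 10)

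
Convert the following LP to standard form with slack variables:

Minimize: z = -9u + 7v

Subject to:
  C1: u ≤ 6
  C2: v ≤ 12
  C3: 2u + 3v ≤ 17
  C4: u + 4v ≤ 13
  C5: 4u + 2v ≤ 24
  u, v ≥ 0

min z = -9u + 7v

s.t.
  u + s1 = 6
  v + s2 = 12
  2u + 3v + s3 = 17
  u + 4v + s4 = 13
  4u + 2v + s5 = 24
  u, v, s1, s2, s3, s4, s5 ≥ 0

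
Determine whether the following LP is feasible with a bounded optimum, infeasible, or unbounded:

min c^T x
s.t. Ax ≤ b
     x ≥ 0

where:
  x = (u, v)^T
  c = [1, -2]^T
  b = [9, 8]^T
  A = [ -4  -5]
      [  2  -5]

Unbounded (objective can decrease without bound)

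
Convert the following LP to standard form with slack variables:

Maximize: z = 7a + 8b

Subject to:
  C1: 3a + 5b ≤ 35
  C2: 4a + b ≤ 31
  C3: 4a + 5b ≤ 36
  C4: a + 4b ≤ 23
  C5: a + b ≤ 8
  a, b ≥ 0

max z = 7a + 8b

s.t.
  3a + 5b + s1 = 35
  4a + b + s2 = 31
  4a + 5b + s3 = 36
  a + 4b + s4 = 23
  a + b + s5 = 8
  a, b, s1, s2, s3, s4, s5 ≥ 0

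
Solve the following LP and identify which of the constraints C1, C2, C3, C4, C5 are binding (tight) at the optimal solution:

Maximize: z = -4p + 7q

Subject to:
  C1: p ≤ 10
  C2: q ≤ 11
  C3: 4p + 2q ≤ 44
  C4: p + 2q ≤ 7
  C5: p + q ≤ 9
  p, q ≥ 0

At p = 0, q = 3.5, compute slack b - a·x for each constraint:
  C1: 10 − 0 = 10  (slack)
  C2: 11 − 3.5 = 7.5  (slack)
  C3: 44 − 7 = 37  (slack)
  C4: 7 − 7 = 0  (binding)
  C5: 9 − 3.5 = 5.5  (slack)

Optimal: p = 0, q = 3.5
Binding: C4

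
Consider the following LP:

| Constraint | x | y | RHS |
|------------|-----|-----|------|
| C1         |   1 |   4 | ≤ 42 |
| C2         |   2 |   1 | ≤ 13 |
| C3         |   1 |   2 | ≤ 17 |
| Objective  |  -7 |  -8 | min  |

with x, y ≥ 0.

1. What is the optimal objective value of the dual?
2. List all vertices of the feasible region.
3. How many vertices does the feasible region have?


1. -77
2. (0, 0), (6.5, 0), (3, 7), (0, 8.5)
3. 4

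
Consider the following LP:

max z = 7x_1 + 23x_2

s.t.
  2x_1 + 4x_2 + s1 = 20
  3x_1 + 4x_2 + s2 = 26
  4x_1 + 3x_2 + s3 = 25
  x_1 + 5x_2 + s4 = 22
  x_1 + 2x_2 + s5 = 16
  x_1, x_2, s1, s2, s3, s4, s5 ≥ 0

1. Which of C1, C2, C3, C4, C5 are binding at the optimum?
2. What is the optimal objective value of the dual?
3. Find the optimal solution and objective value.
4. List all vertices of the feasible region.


1. C1, C4
2. 106
3. x_1 = 2, x_2 = 4, z = 106
4. (0, 0), (6.25, 0), (4, 3), (2, 4), (0, 4.4)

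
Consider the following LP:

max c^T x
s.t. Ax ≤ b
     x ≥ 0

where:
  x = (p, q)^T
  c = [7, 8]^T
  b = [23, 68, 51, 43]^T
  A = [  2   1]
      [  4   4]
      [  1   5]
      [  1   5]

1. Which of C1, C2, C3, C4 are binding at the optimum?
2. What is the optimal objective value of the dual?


1. C1, C4
2. 112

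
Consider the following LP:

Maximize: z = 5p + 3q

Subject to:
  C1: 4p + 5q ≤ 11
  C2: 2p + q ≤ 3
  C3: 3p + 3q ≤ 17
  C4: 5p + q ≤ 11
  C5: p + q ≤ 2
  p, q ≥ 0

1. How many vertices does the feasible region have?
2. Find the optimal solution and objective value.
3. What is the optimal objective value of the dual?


1. 4
2. p = 1, q = 1, z = 8
3. 8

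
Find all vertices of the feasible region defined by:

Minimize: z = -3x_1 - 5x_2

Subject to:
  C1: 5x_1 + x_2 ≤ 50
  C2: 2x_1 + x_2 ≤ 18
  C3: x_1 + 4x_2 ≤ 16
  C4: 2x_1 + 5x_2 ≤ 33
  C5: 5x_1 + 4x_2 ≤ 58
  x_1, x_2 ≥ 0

(0, 0), (9, 0), (8, 2), (0, 4)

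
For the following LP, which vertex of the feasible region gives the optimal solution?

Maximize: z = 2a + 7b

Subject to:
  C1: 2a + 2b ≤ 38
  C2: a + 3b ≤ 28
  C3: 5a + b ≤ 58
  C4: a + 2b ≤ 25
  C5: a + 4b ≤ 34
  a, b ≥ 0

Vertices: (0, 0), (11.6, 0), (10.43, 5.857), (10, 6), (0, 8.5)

Evaluate the objective at each vertex of the feasible region:
  z(0, 0) = 0
  z(11.6, 0) = 23.2
  z(10.43, 5.857) = 61.86
  z(10, 6) = 62  ←
  z(0, 8.5) = 59.5
The maximum is at a = 10, b = 6.

(10, 6)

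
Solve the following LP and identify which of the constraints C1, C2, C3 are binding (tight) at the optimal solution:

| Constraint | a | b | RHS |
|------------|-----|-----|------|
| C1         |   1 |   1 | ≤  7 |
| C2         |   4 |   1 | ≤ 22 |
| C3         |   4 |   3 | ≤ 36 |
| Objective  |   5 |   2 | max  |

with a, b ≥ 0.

At a = 5, b = 2, compute slack b - a·x for each constraint:
  C1: 7 − 7 = 0  (binding)
  C2: 22 − 22 = 0  (binding)
  C3: 36 − 26 = 10  (slack)

Optimal: a = 5, b = 2
Binding: C1, C2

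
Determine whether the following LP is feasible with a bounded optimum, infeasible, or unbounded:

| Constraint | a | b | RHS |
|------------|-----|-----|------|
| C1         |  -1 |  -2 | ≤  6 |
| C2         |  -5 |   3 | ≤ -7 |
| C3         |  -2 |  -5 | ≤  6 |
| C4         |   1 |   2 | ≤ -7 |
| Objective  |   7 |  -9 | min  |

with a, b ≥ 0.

Infeasible (no feasible solution exists)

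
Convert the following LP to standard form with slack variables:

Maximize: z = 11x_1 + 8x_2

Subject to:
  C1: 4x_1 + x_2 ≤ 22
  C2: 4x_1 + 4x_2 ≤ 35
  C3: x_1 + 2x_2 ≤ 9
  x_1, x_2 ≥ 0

max z = 11x_1 + 8x_2

s.t.
  4x_1 + x_2 + s1 = 22
  4x_1 + 4x_2 + s2 = 35
  x_1 + 2x_2 + s3 = 9
  x_1, x_2, s1, s2, s3 ≥ 0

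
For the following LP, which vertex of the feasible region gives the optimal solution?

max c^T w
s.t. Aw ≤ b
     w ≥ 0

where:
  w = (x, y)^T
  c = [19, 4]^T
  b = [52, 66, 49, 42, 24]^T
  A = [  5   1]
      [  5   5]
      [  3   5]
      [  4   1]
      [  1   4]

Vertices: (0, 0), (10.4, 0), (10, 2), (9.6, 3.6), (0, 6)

Evaluate the objective at each vertex of the feasible region:
  z(0, 0) = 0
  z(10.4, 0) = 197.6
  z(10, 2) = 198  ←
  z(9.6, 3.6) = 196.8
  z(0, 6) = 24
The maximum is at x = 10, y = 2.

(10, 2)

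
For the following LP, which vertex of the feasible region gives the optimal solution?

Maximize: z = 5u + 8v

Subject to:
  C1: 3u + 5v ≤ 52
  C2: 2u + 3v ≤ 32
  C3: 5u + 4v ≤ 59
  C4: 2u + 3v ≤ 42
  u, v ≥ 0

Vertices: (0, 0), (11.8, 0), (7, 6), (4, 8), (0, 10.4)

Evaluate the objective at each vertex of the feasible region:
  z(0, 0) = 0
  z(11.8, 0) = 59
  z(7, 6) = 83
  z(4, 8) = 84  ←
  z(0, 10.4) = 83.2
The maximum is at u = 4, v = 8.

(4, 8)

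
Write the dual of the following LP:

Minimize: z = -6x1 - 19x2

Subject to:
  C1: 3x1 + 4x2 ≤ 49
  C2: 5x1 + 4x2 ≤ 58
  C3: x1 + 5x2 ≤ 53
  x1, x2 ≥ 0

Primal min cᵀx s.t. Ax ≤ b, x ≥ 0  →  Dual max −bᵀy s.t. Aᵀy ≥ −c, y ≥ 0.

Maximize: z = -49y1 - 58y2 - 53y3

Subject to:
  3y1 + 5y2 + y3 ≥ 6
  4y1 + 4y2 + 5y3 ≥ 19
  y1, y2, y3 ≥ 0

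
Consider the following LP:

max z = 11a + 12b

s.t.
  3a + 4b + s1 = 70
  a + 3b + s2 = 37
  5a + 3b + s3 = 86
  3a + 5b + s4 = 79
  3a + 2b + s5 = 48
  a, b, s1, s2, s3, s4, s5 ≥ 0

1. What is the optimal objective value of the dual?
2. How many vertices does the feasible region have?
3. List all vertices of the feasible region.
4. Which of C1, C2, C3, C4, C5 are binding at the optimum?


1. 218
2. 4
3. (0, 0), (16, 0), (10, 9), (0, 12.33)
4. C2, C5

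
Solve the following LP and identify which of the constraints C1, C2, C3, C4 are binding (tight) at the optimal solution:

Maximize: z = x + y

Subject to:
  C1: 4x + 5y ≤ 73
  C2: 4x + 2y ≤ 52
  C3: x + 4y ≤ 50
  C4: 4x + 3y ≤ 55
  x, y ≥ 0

At x = 7, y = 9, compute slack b - a·x for each constraint:
  C1: 73 − 73 = 0  (binding)
  C2: 52 − 46 = 6  (slack)
  C3: 50 − 43 = 7  (slack)
  C4: 55 − 55 = 0  (binding)

Optimal: x = 7, y = 9
Binding: C1, C4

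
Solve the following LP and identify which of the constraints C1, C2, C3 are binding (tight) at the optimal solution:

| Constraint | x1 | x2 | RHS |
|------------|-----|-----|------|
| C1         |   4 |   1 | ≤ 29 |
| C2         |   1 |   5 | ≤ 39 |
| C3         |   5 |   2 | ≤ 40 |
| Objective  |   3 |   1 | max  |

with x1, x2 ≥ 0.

At x1 = 6, x2 = 5, compute slack b - a·x for each constraint:
  C1: 29 − 29 = 0  (binding)
  C2: 39 − 31 = 8  (slack)
  C3: 40 − 40 = 0  (binding)

Optimal: x1 = 6, x2 = 5
Binding: C1, C3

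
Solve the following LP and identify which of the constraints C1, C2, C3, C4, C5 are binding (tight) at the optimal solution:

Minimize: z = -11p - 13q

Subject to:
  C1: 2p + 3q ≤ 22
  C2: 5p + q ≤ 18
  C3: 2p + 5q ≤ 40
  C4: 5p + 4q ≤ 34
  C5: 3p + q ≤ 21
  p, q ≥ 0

At p = 2, q = 6, compute slack b - a·x for each constraint:
  C1: 22 − 22 = 0  (binding)
  C2: 18 − 16 = 2  (slack)
  C3: 40 − 34 = 6  (slack)
  C4: 34 − 34 = 0  (binding)
  C5: 21 − 12 = 9  (slack)

Optimal: p = 2, q = 6
Binding: C1, C4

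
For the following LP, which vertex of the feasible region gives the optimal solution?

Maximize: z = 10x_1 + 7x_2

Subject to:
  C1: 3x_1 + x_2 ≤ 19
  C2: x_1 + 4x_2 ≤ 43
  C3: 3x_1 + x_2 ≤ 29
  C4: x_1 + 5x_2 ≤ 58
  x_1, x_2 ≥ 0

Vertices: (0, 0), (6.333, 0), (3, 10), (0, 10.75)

Evaluate the objective at each vertex of the feasible region:
  z(0, 0) = 0
  z(6.333, 0) = 63.33
  z(3, 10) = 100  ←
  z(0, 10.75) = 75.25
The maximum is at x_1 = 3, x_2 = 10.

(3, 10)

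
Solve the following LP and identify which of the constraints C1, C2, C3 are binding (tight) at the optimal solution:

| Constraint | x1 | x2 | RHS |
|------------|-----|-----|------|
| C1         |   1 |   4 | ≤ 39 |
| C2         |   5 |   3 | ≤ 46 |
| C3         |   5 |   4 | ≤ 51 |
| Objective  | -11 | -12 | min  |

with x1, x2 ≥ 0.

At x1 = 3, x2 = 9, compute slack b - a·x for each constraint:
  C1: 39 − 39 = 0  (binding)
  C2: 46 − 42 = 4  (slack)
  C3: 51 − 51 = 0  (binding)

Optimal: x1 = 3, x2 = 9
Binding: C1, C3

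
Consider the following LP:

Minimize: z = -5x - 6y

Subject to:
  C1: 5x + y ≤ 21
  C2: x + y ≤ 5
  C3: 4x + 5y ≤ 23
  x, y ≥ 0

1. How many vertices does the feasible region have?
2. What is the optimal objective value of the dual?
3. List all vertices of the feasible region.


1. 5
2. -28
3. (0, 0), (4.2, 0), (4, 1), (2, 3), (0, 4.6)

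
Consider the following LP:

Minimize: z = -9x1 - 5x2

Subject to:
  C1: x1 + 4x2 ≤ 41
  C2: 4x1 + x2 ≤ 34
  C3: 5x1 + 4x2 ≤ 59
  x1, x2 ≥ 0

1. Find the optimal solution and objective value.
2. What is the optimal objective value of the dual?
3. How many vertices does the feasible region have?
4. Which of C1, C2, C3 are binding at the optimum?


1. x1 = 7, x2 = 6, z = -93
2. -93
3. 5
4. C2, C3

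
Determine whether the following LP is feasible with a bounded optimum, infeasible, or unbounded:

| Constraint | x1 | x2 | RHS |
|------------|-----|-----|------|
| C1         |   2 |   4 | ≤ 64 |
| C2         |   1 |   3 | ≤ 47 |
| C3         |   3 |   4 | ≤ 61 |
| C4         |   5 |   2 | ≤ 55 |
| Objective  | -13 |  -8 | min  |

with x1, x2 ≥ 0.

Feasible with a bounded optimal solution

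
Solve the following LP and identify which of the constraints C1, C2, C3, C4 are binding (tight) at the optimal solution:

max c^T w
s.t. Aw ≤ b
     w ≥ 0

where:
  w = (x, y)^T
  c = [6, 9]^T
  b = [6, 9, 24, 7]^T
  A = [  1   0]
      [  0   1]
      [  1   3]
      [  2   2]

At x = 0, y = 3.5, compute slack b - a·x for each constraint:
  C1: 6 − 0 = 6  (slack)
  C2: 9 − 3.5 = 5.5  (slack)
  C3: 24 − 10.5 = 13.5  (slack)
  C4: 7 − 7 = 0  (binding)

Optimal: x = 0, y = 3.5
Binding: C4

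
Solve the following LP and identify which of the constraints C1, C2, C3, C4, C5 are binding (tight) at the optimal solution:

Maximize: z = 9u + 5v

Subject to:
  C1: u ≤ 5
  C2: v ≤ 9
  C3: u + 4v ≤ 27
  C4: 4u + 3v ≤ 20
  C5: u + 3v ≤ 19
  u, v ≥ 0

At u = 5, v = 0, compute slack b - a·x for each constraint:
  C1: 5 − 5 = 0  (binding)
  C2: 9 − 0 = 9  (slack)
  C3: 27 − 5 = 22  (slack)
  C4: 20 − 20 = 0  (binding)
  C5: 19 − 5 = 14  (slack)

Optimal: u = 5, v = 0
Binding: C1, C4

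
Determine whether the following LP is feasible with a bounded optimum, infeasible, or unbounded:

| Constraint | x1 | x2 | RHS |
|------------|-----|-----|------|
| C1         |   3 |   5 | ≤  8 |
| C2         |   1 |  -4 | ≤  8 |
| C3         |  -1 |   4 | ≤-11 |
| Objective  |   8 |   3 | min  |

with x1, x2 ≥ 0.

Infeasible (no feasible solution exists)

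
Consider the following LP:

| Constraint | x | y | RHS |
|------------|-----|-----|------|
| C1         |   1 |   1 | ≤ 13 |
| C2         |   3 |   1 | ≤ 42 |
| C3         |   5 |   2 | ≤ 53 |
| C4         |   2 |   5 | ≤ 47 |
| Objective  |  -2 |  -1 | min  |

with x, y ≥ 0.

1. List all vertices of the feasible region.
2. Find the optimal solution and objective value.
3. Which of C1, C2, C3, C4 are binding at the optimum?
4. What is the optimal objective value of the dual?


1. (0, 0), (10.6, 0), (9, 4), (6, 7), (0, 9.4)
2. x = 9, y = 4, z = -22
3. C1, C3
4. -22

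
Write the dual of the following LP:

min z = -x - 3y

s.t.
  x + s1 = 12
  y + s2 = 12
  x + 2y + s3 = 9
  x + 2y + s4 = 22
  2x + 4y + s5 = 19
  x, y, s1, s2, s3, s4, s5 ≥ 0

Primal min cᵀx s.t. Ax ≤ b, x ≥ 0  →  Dual max −bᵀy s.t. Aᵀy ≥ −c, y ≥ 0.

Maximize: z = -12y1 - 12y2 - 9y3 - 22y4 - 19y5

Subject to:
  y1 + y3 + y4 + 2y5 ≥ 1
  y2 + 2y3 + 2y4 + 4y5 ≥ 3
  y1, y2, y3, y4, y5 ≥ 0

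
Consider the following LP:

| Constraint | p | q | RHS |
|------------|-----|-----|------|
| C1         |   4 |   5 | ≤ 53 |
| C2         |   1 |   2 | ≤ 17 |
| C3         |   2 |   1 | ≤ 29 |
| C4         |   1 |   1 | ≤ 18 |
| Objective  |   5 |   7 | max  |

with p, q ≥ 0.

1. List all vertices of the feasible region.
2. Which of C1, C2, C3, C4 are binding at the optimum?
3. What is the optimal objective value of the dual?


1. (0, 0), (13.25, 0), (7, 5), (0, 8.5)
2. C1, C2
3. 70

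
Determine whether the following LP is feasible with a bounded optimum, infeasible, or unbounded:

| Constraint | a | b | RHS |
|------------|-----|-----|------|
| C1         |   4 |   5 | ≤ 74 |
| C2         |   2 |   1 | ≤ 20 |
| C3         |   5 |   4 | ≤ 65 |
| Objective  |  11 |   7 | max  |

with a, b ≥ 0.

Feasible with a bounded optimal solution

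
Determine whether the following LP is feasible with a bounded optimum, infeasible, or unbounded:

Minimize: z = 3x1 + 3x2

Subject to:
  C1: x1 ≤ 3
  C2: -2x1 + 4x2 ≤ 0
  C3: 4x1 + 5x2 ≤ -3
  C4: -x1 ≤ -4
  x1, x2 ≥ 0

Infeasible (no feasible solution exists)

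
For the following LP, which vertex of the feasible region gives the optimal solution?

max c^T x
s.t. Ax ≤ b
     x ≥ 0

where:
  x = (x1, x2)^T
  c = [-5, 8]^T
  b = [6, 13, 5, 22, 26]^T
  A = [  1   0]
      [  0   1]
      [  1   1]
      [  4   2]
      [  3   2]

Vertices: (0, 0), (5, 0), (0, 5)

Evaluate the objective at each vertex of the feasible region:
  z(0, 0) = 0
  z(5, 0) = -25
  z(0, 5) = 40  ←
The maximum is at x1 = 0, x2 = 5.

(0, 5)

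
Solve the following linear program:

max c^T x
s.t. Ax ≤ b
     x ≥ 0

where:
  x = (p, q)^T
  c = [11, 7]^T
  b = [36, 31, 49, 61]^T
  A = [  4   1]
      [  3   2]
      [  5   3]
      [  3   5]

Evaluate the objective at each vertex of the feasible region:
  z(0, 0) = 0
  z(9, 0) = 99
  z(8.429, 2.286) = 108.7
  z(5, 8) = 111  ←
  z(3.667, 10) = 110.3
  z(0, 12.2) = 85.4
The maximum is at p = 5, q = 8.

p = 5, q = 8, z = 111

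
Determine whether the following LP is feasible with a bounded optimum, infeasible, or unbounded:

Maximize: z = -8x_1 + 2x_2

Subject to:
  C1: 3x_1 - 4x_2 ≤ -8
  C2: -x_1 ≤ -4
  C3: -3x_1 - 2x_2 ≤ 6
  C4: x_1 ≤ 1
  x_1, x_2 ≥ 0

Infeasible (no feasible solution exists)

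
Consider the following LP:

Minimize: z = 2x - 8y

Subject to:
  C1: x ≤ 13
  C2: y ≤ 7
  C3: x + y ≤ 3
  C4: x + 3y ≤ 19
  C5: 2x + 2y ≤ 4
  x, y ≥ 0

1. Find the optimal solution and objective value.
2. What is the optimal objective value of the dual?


1. x = 0, y = 2, z = -16
2. -16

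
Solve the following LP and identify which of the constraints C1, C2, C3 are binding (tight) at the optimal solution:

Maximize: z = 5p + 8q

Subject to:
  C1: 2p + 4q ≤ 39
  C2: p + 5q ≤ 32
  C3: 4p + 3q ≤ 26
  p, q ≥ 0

At p = 2, q = 6, compute slack b - a·x for each constraint:
  C1: 39 − 28 = 11  (slack)
  C2: 32 − 32 = 0  (binding)
  C3: 26 − 26 = 0  (binding)

Optimal: p = 2, q = 6
Binding: C2, C3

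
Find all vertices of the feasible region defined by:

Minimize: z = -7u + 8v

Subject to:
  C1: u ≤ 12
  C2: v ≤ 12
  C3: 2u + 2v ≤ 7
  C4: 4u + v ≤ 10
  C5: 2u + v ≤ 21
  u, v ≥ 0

(0, 0), (2.5, 0), (2.167, 1.333), (0, 3.5)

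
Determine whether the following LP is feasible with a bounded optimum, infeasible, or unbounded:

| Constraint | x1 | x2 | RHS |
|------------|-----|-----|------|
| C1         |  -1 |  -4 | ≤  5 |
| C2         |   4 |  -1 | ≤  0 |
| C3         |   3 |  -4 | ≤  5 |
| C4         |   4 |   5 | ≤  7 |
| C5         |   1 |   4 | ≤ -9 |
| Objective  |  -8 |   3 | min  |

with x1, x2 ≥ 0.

Infeasible (no feasible solution exists)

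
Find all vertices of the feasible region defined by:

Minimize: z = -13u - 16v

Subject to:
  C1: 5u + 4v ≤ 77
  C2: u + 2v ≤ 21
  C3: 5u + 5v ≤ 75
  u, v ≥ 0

(0, 0), (15, 0), (9, 6), (0, 10.5)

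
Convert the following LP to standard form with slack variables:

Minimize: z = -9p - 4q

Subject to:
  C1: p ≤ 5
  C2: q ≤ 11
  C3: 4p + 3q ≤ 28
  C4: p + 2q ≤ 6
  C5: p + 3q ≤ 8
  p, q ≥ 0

min z = -9p - 4q

s.t.
  p + s1 = 5
  q + s2 = 11
  4p + 3q + s3 = 28
  p + 2q + s4 = 6
  p + 3q + s5 = 8
  p, q, s1, s2, s3, s4, s5 ≥ 0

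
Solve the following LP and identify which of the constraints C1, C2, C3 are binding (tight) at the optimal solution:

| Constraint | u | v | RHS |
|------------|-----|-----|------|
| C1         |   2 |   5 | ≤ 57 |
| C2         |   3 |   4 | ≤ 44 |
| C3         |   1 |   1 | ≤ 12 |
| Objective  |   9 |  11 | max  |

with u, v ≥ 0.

At u = 4, v = 8, compute slack b - a·x for each constraint:
  C1: 57 − 48 = 9  (slack)
  C2: 44 − 44 = 0  (binding)
  C3: 12 − 12 = 0  (binding)

Optimal: u = 4, v = 8
Binding: C2, C3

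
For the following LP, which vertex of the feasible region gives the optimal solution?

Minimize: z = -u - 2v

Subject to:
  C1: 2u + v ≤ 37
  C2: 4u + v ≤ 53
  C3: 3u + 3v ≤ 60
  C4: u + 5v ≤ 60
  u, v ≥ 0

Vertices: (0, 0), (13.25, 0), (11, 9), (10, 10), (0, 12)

Evaluate the objective at each vertex of the feasible region:
  z(0, 0) = 0
  z(13.25, 0) = -13.25
  z(11, 9) = -29
  z(10, 10) = -30  ←
  z(0, 12) = -24
The minimum is at u = 10, v = 10.

(10, 10)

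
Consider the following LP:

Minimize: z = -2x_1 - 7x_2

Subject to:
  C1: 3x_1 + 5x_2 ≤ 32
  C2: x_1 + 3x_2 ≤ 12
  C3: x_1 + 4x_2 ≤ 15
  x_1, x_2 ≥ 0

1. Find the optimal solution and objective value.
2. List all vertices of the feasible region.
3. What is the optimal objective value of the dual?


1. x_1 = 3, x_2 = 3, z = -27
2. (0, 0), (10.67, 0), (9, 1), (3, 3), (0, 3.75)
3. -27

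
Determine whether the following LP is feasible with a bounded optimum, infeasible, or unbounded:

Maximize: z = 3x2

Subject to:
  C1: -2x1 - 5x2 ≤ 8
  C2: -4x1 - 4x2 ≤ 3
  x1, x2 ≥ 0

Unbounded (objective can increase without bound)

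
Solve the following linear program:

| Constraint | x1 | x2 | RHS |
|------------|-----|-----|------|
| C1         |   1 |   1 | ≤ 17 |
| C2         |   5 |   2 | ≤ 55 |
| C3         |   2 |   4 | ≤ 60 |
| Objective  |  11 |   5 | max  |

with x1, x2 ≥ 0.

Evaluate the objective at each vertex of the feasible region:
  z(0, 0) = 0
  z(11, 0) = 121
  z(7, 10) = 127  ←
  z(4, 13) = 109
  z(0, 15) = 75
The maximum is at x1 = 7, x2 = 10.

x1 = 7, x2 = 10, z = 127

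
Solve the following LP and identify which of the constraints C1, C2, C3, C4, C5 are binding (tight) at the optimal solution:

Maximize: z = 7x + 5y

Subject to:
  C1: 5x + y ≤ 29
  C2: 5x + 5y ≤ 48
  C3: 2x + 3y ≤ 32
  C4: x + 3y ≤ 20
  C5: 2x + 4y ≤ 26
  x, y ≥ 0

At x = 5, y = 4, compute slack b - a·x for each constraint:
  C1: 29 − 29 = 0  (binding)
  C2: 48 − 45 = 3  (slack)
  C3: 32 − 22 = 10  (slack)
  C4: 20 − 17 = 3  (slack)
  C5: 26 − 26 = 0  (binding)

Optimal: x = 5, y = 4
Binding: C1, C5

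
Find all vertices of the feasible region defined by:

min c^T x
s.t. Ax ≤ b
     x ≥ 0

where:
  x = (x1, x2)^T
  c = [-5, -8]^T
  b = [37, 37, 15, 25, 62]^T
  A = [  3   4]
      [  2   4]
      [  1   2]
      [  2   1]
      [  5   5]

(0, 0), (12.33, 0), (7, 4), (0, 7.5)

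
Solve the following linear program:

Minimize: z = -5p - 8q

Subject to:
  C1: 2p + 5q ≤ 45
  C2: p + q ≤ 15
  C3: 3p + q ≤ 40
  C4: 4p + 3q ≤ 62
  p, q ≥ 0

Evaluate the objective at each vertex of the feasible region:
  z(0, 0) = 0
  z(13.33, 0) = -66.67
  z(12.5, 2.5) = -82.5
  z(10, 5) = -90  ←
  z(0, 9) = -72
The minimum is at p = 10, q = 5.

p = 10, q = 5, z = -90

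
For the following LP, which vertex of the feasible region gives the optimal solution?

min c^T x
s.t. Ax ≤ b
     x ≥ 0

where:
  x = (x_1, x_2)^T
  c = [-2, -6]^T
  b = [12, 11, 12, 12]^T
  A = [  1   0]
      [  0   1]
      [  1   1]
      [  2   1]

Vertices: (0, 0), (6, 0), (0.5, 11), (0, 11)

Evaluate the objective at each vertex of the feasible region:
  z(0, 0) = 0
  z(6, 0) = -12
  z(0.5, 11) = -67  ←
  z(0, 11) = -66
The minimum is at x_1 = 0.5, x_2 = 11.

(0.5, 11)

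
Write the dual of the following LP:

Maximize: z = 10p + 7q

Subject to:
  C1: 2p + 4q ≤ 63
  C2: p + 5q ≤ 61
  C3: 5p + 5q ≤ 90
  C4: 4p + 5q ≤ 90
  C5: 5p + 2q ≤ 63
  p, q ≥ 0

Primal max cᵀx s.t. Ax ≤ b, x ≥ 0  →  Dual min bᵀy s.t. Aᵀy ≥ c, y ≥ 0.

Minimize: z = 63y1 + 61y2 + 90y3 + 90y4 + 63y5

Subject to:
  2y1 + y2 + 5y3 + 4y4 + 5y5 ≥ 10
  4y1 + 5y2 + 5y3 + 5y4 + 2y5 ≥ 7
  y1, y2, y3, y4, y5 ≥ 0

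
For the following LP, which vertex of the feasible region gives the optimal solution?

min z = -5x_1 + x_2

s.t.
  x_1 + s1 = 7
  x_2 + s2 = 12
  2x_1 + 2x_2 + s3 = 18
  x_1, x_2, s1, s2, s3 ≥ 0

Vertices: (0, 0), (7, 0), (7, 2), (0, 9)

Evaluate the objective at each vertex of the feasible region:
  z(0, 0) = 0
  z(7, 0) = -35  ←
  z(7, 2) = -33
  z(0, 9) = 9
The minimum is at x_1 = 7, x_2 = 0.

(7, 0)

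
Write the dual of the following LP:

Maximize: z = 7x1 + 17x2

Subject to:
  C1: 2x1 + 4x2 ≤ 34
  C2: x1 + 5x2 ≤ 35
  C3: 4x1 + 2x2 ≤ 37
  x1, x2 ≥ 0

Primal max cᵀx s.t. Ax ≤ b, x ≥ 0  →  Dual min bᵀy s.t. Aᵀy ≥ c, y ≥ 0.

Minimize: z = 34y1 + 35y2 + 37y3

Subject to:
  2y1 + y2 + 4y3 ≥ 7
  4y1 + 5y2 + 2y3 ≥ 17
  y1, y2, y3 ≥ 0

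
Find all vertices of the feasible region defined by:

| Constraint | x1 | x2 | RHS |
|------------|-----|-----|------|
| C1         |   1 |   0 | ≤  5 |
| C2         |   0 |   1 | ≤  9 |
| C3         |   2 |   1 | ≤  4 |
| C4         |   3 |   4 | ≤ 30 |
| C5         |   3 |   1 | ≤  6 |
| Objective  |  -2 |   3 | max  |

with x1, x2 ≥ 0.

(0, 0), (2, 0), (0, 4)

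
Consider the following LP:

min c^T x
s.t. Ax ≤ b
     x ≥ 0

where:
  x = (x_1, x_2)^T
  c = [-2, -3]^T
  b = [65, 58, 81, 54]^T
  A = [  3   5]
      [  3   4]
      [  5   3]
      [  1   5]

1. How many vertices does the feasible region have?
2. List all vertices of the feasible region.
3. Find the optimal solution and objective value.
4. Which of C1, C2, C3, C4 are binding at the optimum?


1. 6
2. (0, 0), (16.2, 0), (13.64, 4.273), (10, 7), (5.5, 9.7), (0, 10.8)
3. x_1 = 10, x_2 = 7, z = -41
4. C1, C2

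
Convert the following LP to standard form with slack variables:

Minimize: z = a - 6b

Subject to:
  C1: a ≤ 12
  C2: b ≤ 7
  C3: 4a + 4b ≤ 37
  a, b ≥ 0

min z = a - 6b

s.t.
  a + s1 = 12
  b + s2 = 7
  4a + 4b + s3 = 37
  a, b, s1, s2, s3 ≥ 0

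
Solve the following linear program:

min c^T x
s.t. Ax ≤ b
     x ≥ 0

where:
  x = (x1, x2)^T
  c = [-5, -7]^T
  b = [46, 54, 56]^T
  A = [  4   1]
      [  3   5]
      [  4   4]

Evaluate the objective at each vertex of the feasible region:
  z(0, 0) = 0
  z(11.5, 0) = -57.5
  z(10.67, 3.333) = -76.67
  z(8, 6) = -82  ←
  z(0, 10.8) = -75.6
The minimum is at x1 = 8, x2 = 6.

x1 = 8, x2 = 6, z = -82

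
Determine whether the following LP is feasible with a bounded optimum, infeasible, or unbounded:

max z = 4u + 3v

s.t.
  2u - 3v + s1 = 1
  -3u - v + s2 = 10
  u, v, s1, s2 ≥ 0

Unbounded (objective can increase without bound)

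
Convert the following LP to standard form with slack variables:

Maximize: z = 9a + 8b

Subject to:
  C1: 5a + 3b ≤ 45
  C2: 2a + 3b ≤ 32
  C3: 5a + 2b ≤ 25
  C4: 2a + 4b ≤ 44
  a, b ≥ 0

max z = 9a + 8b

s.t.
  5a + 3b + s1 = 45
  2a + 3b + s2 = 32
  5a + 2b + s3 = 25
  2a + 4b + s4 = 44
  a, b, s1, s2, s3, s4 ≥ 0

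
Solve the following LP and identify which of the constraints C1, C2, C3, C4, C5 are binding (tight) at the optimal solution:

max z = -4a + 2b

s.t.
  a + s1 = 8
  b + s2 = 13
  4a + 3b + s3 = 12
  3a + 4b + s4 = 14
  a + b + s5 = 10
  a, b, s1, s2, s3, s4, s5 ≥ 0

At a = 0, b = 3.5, compute slack b - a·x for each constraint:
  C1: 8 − 0 = 8  (slack)
  C2: 13 − 3.5 = 9.5  (slack)
  C3: 12 − 10.5 = 1.5  (slack)
  C4: 14 − 14 = 0  (binding)
  C5: 10 − 3.5 = 6.5  (slack)

Optimal: a = 0, b = 3.5
Binding: C4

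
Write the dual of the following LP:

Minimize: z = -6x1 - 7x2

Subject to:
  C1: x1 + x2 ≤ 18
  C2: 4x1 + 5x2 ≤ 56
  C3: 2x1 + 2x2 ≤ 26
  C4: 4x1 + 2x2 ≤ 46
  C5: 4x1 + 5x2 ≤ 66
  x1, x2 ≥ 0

Primal min cᵀx s.t. Ax ≤ b, x ≥ 0  →  Dual max −bᵀy s.t. Aᵀy ≥ −c, y ≥ 0.

Maximize: z = -18y1 - 56y2 - 26y3 - 46y4 - 66y5

Subject to:
  y1 + 4y2 + 2y3 + 4y4 + 4y5 ≥ 6
  y1 + 5y2 + 2y3 + 2y4 + 5y5 ≥ 7
  y1, y2, y3, y4, y5 ≥ 0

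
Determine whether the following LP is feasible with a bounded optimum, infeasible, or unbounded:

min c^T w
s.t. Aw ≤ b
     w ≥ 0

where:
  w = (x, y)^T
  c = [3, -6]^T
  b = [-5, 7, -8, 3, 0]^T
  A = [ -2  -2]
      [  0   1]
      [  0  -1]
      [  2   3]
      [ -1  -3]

Infeasible (no feasible solution exists)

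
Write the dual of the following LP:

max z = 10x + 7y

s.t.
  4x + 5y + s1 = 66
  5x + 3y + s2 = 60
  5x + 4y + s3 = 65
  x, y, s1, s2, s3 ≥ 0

Primal max cᵀx s.t. Ax ≤ b, x ≥ 0  →  Dual min bᵀy s.t. Aᵀy ≥ c, y ≥ 0.

Minimize: z = 66y1 + 60y2 + 65y3

Subject to:
  4y1 + 5y2 + 5y3 ≥ 10
  5y1 + 3y2 + 4y3 ≥ 7
  y1, y2, y3 ≥ 0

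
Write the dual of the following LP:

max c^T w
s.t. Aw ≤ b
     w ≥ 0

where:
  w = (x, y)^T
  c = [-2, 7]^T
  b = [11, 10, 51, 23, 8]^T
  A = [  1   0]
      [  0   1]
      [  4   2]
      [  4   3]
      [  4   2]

Primal max cᵀx s.t. Ax ≤ b, x ≥ 0  →  Dual min bᵀy s.t. Aᵀy ≥ c, y ≥ 0.

Minimize: z = 11y1 + 10y2 + 51y3 + 23y4 + 8y5

Subject to:
  y1 + 4y3 + 4y4 + 4y5 ≥ -2
  y2 + 2y3 + 3y4 + 2y5 ≥ 7
  y1, y2, y3, y4, y5 ≥ 0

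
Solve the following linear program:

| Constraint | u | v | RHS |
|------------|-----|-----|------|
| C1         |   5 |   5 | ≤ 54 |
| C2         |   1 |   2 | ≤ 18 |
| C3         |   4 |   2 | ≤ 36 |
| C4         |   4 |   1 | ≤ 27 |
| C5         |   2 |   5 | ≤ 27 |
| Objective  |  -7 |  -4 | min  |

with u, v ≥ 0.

Evaluate the objective at each vertex of the feasible region:
  z(0, 0) = 0
  z(6.75, 0) = -47.25
  z(6, 3) = -54  ←
  z(0, 5.4) = -21.6
The minimum is at u = 6, v = 3.

u = 6, v = 3, z = -54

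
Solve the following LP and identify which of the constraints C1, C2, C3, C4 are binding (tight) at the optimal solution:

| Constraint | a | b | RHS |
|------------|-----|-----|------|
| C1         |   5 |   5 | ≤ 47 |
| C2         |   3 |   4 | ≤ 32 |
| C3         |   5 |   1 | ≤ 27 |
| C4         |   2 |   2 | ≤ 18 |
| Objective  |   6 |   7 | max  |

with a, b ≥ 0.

At a = 4, b = 5, compute slack b - a·x for each constraint:
  C1: 47 − 45 = 2  (slack)
  C2: 32 − 32 = 0  (binding)
  C3: 27 − 25 = 2  (slack)
  C4: 18 − 18 = 0  (binding)

Optimal: a = 4, b = 5
Binding: C2, C4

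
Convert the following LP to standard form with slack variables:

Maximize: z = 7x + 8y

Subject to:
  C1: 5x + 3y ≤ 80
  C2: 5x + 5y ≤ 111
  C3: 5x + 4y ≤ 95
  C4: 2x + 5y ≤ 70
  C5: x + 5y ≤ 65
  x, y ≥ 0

max z = 7x + 8y

s.t.
  5x + 3y + s1 = 80
  5x + 5y + s2 = 111
  5x + 4y + s3 = 95
  2x + 5y + s4 = 70
  x + 5y + s5 = 65
  x, y, s1, s2, s3, s4, s5 ≥ 0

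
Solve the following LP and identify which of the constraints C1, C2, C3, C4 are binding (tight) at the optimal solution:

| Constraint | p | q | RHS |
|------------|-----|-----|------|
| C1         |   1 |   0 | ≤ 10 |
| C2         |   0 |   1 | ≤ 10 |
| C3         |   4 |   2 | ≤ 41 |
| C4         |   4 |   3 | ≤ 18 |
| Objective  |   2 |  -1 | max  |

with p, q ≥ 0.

At p = 4.5, q = 0, compute slack b - a·x for each constraint:
  C1: 10 − 4.5 = 5.5  (slack)
  C2: 10 − 0 = 10  (slack)
  C3: 41 − 18 = 23  (slack)
  C4: 18 − 18 = 0  (binding)

Optimal: p = 4.5, q = 0
Binding: C4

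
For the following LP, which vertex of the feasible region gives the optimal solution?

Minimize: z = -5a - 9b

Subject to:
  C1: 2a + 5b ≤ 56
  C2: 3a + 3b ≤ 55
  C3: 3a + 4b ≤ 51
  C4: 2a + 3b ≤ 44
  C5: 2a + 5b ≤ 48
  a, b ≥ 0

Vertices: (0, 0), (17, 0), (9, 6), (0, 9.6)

Evaluate the objective at each vertex of the feasible region:
  z(0, 0) = 0
  z(17, 0) = -85
  z(9, 6) = -99  ←
  z(0, 9.6) = -86.4
The minimum is at a = 9, b = 6.

(9, 6)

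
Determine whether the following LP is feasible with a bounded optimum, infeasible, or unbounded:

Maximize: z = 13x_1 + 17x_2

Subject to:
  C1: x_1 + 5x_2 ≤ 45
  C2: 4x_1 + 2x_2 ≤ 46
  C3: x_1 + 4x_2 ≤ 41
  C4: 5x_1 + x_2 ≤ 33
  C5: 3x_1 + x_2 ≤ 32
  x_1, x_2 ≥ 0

Feasible with a bounded optimal solution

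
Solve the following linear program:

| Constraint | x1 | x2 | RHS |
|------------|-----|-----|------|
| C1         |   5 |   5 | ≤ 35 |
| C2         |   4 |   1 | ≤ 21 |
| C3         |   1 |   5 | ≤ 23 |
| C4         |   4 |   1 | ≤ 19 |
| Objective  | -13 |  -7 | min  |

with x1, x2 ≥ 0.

Evaluate the objective at each vertex of the feasible region:
  z(0, 0) = 0
  z(4.75, 0) = -61.75
  z(4, 3) = -73  ←
  z(3, 4) = -67
  z(0, 4.6) = -32.2
The minimum is at x1 = 4, x2 = 3.

x1 = 4, x2 = 3, z = -73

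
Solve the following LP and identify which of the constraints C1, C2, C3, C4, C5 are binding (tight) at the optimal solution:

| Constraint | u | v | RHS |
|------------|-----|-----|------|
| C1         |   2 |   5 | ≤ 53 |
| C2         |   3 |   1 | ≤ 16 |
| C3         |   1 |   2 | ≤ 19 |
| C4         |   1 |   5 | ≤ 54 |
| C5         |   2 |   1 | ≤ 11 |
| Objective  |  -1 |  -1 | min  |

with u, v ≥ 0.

At u = 1, v = 9, compute slack b - a·x for each constraint:
  C1: 53 − 47 = 6  (slack)
  C2: 16 − 12 = 4  (slack)
  C3: 19 − 19 = 0  (binding)
  C4: 54 − 46 = 8  (slack)
  C5: 11 − 11 = 0  (binding)

Optimal: u = 1, v = 9
Binding: C3, C5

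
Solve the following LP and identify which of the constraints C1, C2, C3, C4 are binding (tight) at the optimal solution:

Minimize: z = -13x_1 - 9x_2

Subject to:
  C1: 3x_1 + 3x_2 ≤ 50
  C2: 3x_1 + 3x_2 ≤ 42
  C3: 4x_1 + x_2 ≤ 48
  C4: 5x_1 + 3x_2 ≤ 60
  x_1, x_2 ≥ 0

At x_1 = 9, x_2 = 5, compute slack b - a·x for each constraint:
  C1: 50 − 42 = 8  (slack)
  C2: 42 − 42 = 0  (binding)
  C3: 48 − 41 = 7  (slack)
  C4: 60 − 60 = 0  (binding)

Optimal: x_1 = 9, x_2 = 5
Binding: C2, C4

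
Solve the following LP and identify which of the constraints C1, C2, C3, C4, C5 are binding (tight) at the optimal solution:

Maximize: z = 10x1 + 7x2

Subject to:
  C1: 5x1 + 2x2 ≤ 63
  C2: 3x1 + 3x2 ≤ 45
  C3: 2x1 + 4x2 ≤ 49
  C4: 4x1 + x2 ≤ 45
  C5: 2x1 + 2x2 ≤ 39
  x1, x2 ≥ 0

At x1 = 10, x2 = 5, compute slack b - a·x for each constraint:
  C1: 63 − 60 = 3  (slack)
  C2: 45 − 45 = 0  (binding)
  C3: 49 − 40 = 9  (slack)
  C4: 45 − 45 = 0  (binding)
  C5: 39 − 30 = 9  (slack)

Optimal: x1 = 10, x2 = 5
Binding: C2, C4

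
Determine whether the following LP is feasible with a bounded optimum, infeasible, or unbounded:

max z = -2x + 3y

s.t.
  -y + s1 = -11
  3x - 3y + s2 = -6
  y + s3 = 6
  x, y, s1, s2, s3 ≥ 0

Infeasible (no feasible solution exists)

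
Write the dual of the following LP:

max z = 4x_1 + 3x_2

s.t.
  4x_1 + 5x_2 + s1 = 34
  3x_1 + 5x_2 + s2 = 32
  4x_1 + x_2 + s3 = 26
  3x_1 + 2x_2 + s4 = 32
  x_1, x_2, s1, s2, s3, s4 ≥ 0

Primal max cᵀx s.t. Ax ≤ b, x ≥ 0  →  Dual min bᵀy s.t. Aᵀy ≥ c, y ≥ 0.

Minimize: z = 34y1 + 32y2 + 26y3 + 32y4

Subject to:
  4y1 + 3y2 + 4y3 + 3y4 ≥ 4
  5y1 + 5y2 + y3 + 2y4 ≥ 3
  y1, y2, y3, y4 ≥ 0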